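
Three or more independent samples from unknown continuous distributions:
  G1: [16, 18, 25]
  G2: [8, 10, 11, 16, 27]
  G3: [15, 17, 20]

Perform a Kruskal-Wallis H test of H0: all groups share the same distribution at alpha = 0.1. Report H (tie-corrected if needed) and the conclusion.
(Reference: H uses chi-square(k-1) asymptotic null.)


Step 1: Combine all N = 11 observations and assign midranks.
sorted (value, group, rank): (8,G2,1), (10,G2,2), (11,G2,3), (15,G3,4), (16,G1,5.5), (16,G2,5.5), (17,G3,7), (18,G1,8), (20,G3,9), (25,G1,10), (27,G2,11)
Step 2: Sum ranks within each group.
R_1 = 23.5 (n_1 = 3)
R_2 = 22.5 (n_2 = 5)
R_3 = 20 (n_3 = 3)
Step 3: H = 12/(N(N+1)) * sum(R_i^2/n_i) - 3(N+1)
     = 12/(11*12) * (23.5^2/3 + 22.5^2/5 + 20^2/3) - 3*12
     = 0.090909 * 418.667 - 36
     = 2.060606.
Step 4: Ties present; correction factor C = 1 - 6/(11^3 - 11) = 0.995455. Corrected H = 2.060606 / 0.995455 = 2.070015.
Step 5: Under H0, H ~ chi^2(2); p-value = 0.355224.
Step 6: alpha = 0.1. fail to reject H0.

H = 2.0700, df = 2, p = 0.355224, fail to reject H0.


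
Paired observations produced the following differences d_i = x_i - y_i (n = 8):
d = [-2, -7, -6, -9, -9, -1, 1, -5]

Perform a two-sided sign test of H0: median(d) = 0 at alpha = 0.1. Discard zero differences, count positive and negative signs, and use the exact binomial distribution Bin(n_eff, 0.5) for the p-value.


Step 1: Discard zero differences. Original n = 8; n_eff = number of nonzero differences = 8.
Nonzero differences (with sign): -2, -7, -6, -9, -9, -1, +1, -5
Step 2: Count signs: positive = 1, negative = 7.
Step 3: Under H0: P(positive) = 0.5, so the number of positives S ~ Bin(8, 0.5).
Step 4: Two-sided exact p-value = sum of Bin(8,0.5) probabilities at or below the observed probability = 0.070312.
Step 5: alpha = 0.1. reject H0.

n_eff = 8, pos = 1, neg = 7, p = 0.070312, reject H0.


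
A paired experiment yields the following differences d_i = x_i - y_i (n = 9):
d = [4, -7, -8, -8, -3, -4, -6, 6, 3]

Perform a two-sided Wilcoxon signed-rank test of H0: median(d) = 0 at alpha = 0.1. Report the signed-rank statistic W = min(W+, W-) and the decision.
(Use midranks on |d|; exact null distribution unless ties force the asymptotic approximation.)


Step 1: Drop any zero differences (none here) and take |d_i|.
|d| = [4, 7, 8, 8, 3, 4, 6, 6, 3]
Step 2: Midrank |d_i| (ties get averaged ranks).
ranks: |4|->3.5, |7|->7, |8|->8.5, |8|->8.5, |3|->1.5, |4|->3.5, |6|->5.5, |6|->5.5, |3|->1.5
Step 3: Attach original signs; sum ranks with positive sign and with negative sign.
W+ = 3.5 + 5.5 + 1.5 = 10.5
W- = 7 + 8.5 + 8.5 + 1.5 + 3.5 + 5.5 = 34.5
(Check: W+ + W- = 45 should equal n(n+1)/2 = 45.)
Step 4: Test statistic W = min(W+, W-) = 10.5.
Step 5: Ties in |d|, so use the tie-corrected normal approximation.
        E[W] = n(n+1)/4 = 9*10/4 = 22.5.
        Tie groups: |d|=3 (t=2), |d|=4 (t=2), |d|=6 (t=2), |d|=8 (t=2); sum(t^3 - t) = 24.
        Var[W] = n(n+1)(2n+1)/24 - sum(t^3-t)/48 = 1710/24 - 24/48 = 70.75.
        z = (W - E[W]) / sqrt(Var[W]) = (10.5 - 22.5) / 8.4113 = -1.4267.
        Two-sided p = 2*Phi(z) = 0.153680.
Step 6: alpha = 0.1. fail to reject H0.

W+ = 10.5, W- = 34.5, W = min = 10.5, p = 0.153680, fail to reject H0.


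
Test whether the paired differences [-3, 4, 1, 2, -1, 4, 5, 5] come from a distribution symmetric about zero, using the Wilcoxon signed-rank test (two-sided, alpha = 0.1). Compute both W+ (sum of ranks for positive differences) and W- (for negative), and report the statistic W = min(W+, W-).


Step 1: Drop any zero differences (none here) and take |d_i|.
|d| = [3, 4, 1, 2, 1, 4, 5, 5]
Step 2: Midrank |d_i| (ties get averaged ranks).
ranks: |3|->4, |4|->5.5, |1|->1.5, |2|->3, |1|->1.5, |4|->5.5, |5|->7.5, |5|->7.5
Step 3: Attach original signs; sum ranks with positive sign and with negative sign.
W+ = 5.5 + 1.5 + 3 + 5.5 + 7.5 + 7.5 = 30.5
W- = 4 + 1.5 = 5.5
(Check: W+ + W- = 36 should equal n(n+1)/2 = 36.)
Step 4: Test statistic W = min(W+, W-) = 5.5.
Step 5: Ties in |d|, so use the tie-corrected normal approximation.
        E[W] = n(n+1)/4 = 8*9/4 = 18.
        Tie groups: |d|=1 (t=2), |d|=4 (t=2), |d|=5 (t=2); sum(t^3 - t) = 18.
        Var[W] = n(n+1)(2n+1)/24 - sum(t^3-t)/48 = 1224/24 - 18/48 = 50.625.
        z = (W - E[W]) / sqrt(Var[W]) = (5.5 - 18) / 7.1151 = -1.7568.
        Two-sided p = 2*Phi(z) = 0.078948.
Step 6: alpha = 0.1. reject H0.

W+ = 30.5, W- = 5.5, W = min = 5.5, p = 0.078948, reject H0.


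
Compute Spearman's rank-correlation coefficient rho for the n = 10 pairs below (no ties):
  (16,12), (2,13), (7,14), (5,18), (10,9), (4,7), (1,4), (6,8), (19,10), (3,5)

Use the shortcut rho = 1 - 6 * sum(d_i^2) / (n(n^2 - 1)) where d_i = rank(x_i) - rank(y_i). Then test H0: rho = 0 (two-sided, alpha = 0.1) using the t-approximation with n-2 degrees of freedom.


Step 1: Rank x and y separately (midranks; no ties here).
rank(x): 16->9, 2->2, 7->7, 5->5, 10->8, 4->4, 1->1, 6->6, 19->10, 3->3
rank(y): 12->7, 13->8, 14->9, 18->10, 9->5, 7->3, 4->1, 8->4, 10->6, 5->2
Step 2: d_i = R_x(i) - R_y(i); compute d_i^2.
  (9-7)^2=4, (2-8)^2=36, (7-9)^2=4, (5-10)^2=25, (8-5)^2=9, (4-3)^2=1, (1-1)^2=0, (6-4)^2=4, (10-6)^2=16, (3-2)^2=1
sum(d^2) = 100.
Step 3: rho = 1 - 6*100 / (10*(10^2 - 1)) = 1 - 600/990 = 0.393939.
Step 4: Under H0, t = rho * sqrt((n-2)/(1-rho^2)) = 1.2123 ~ t(8).
Step 5: Two-sided p-value from the t-distribution with 8 df = 0.259998.
Step 6: alpha = 0.1. fail to reject H0.

rho = 0.3939, p = 0.259998, fail to reject H0 at alpha = 0.1.


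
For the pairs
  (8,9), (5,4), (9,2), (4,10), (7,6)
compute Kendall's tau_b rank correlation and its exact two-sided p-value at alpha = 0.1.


Step 1: Enumerate the 10 unordered pairs (i,j) with i<j and classify each by sign(x_j-x_i) * sign(y_j-y_i).
  (1,2):dx=-3,dy=-5->C; (1,3):dx=+1,dy=-7->D; (1,4):dx=-4,dy=+1->D; (1,5):dx=-1,dy=-3->C
  (2,3):dx=+4,dy=-2->D; (2,4):dx=-1,dy=+6->D; (2,5):dx=+2,dy=+2->C; (3,4):dx=-5,dy=+8->D
  (3,5):dx=-2,dy=+4->D; (4,5):dx=+3,dy=-4->D
Step 2: C = 3, D = 7, total pairs = 10.
Step 3: tau = (C - D)/(n(n-1)/2) = (3 - 7)/10 = -0.400000.
Step 4: Exact two-sided p-value (enumerate n! = 120 permutations of y under H0): p = 0.483333.
Step 5: alpha = 0.1. fail to reject H0.

tau_b = -0.4000 (C=3, D=7), p = 0.483333, fail to reject H0.


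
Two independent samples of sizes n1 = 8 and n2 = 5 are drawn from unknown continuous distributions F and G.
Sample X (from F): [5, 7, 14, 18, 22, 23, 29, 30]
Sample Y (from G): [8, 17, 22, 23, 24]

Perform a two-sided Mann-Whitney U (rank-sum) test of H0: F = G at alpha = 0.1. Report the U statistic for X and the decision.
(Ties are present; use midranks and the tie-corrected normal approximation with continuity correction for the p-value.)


Step 1: Combine and sort all 13 observations; assign midranks.
sorted (value, group): (5,X), (7,X), (8,Y), (14,X), (17,Y), (18,X), (22,X), (22,Y), (23,X), (23,Y), (24,Y), (29,X), (30,X)
ranks: 5->1, 7->2, 8->3, 14->4, 17->5, 18->6, 22->7.5, 22->7.5, 23->9.5, 23->9.5, 24->11, 29->12, 30->13
Step 2: Rank sum for X: R1 = 1 + 2 + 4 + 6 + 7.5 + 9.5 + 12 + 13 = 55.
Step 3: U_X = R1 - n1(n1+1)/2 = 55 - 8*9/2 = 55 - 36 = 19.
       U_Y = n1*n2 - U_X = 40 - 19 = 21.
Step 4: Ties are present, so use the tie-corrected normal approximation (with continuity correction) for the p-value.
Step 5: p-value = 0.941492; compare to alpha = 0.1. fail to reject H0.

U_X = 19, p = 0.941492, fail to reject H0 at alpha = 0.1.


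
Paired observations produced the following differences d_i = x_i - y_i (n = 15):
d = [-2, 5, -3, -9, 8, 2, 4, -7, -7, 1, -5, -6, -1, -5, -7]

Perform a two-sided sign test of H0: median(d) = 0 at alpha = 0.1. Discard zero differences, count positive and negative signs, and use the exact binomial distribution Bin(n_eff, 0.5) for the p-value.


Step 1: Discard zero differences. Original n = 15; n_eff = number of nonzero differences = 15.
Nonzero differences (with sign): -2, +5, -3, -9, +8, +2, +4, -7, -7, +1, -5, -6, -1, -5, -7
Step 2: Count signs: positive = 5, negative = 10.
Step 3: Under H0: P(positive) = 0.5, so the number of positives S ~ Bin(15, 0.5).
Step 4: Two-sided exact p-value = sum of Bin(15,0.5) probabilities at or below the observed probability = 0.301758.
Step 5: alpha = 0.1. fail to reject H0.

n_eff = 15, pos = 5, neg = 10, p = 0.301758, fail to reject H0.


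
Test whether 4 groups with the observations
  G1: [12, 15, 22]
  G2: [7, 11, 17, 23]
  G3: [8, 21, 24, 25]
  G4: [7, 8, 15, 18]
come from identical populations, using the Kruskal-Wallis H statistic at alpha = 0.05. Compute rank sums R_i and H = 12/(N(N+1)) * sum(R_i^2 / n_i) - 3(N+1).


Step 1: Combine all N = 15 observations and assign midranks.
sorted (value, group, rank): (7,G2,1.5), (7,G4,1.5), (8,G3,3.5), (8,G4,3.5), (11,G2,5), (12,G1,6), (15,G1,7.5), (15,G4,7.5), (17,G2,9), (18,G4,10), (21,G3,11), (22,G1,12), (23,G2,13), (24,G3,14), (25,G3,15)
Step 2: Sum ranks within each group.
R_1 = 25.5 (n_1 = 3)
R_2 = 28.5 (n_2 = 4)
R_3 = 43.5 (n_3 = 4)
R_4 = 22.5 (n_4 = 4)
Step 3: H = 12/(N(N+1)) * sum(R_i^2/n_i) - 3(N+1)
     = 12/(15*16) * (25.5^2/3 + 28.5^2/4 + 43.5^2/4 + 22.5^2/4) - 3*16
     = 0.050000 * 1019.44 - 48
     = 2.971875.
Step 4: Ties present; correction factor C = 1 - 18/(15^3 - 15) = 0.994643. Corrected H = 2.971875 / 0.994643 = 2.987882.
Step 5: Under H0, H ~ chi^2(3); p-value = 0.393497.
Step 6: alpha = 0.05. fail to reject H0.

H = 2.9879, df = 3, p = 0.393497, fail to reject H0.


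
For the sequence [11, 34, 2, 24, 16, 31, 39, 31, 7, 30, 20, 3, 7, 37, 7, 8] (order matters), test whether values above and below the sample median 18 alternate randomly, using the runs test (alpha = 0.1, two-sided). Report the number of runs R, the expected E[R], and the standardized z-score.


Step 1: Compute median = 18; label A = above, B = below.
Labels in order: BABABAAABAABBABB  (n_A = 8, n_B = 8)
Step 2: Count runs R = 11.
Step 3: Under H0 (random ordering), E[R] = 2*n_A*n_B/(n_A+n_B) + 1 = 2*8*8/16 + 1 = 9.0000.
        Var[R] = 2*n_A*n_B*(2*n_A*n_B - n_A - n_B) / ((n_A+n_B)^2 * (n_A+n_B-1)) = 14336/3840 = 3.7333.
        SD[R] = 1.9322.
Step 4: Continuity-corrected z = (R - 0.5 - E[R]) / SD[R] = (11 - 0.5 - 9.0000) / 1.9322 = 0.7763.
Step 5: Two-sided p-value via normal approximation = 2*(1 - Phi(|z|)) = 0.437558.
Step 6: alpha = 0.1. fail to reject H0.

R = 11, z = 0.7763, p = 0.437558, fail to reject H0.


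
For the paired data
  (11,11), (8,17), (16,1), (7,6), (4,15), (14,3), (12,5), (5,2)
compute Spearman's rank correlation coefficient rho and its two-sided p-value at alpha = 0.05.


Step 1: Rank x and y separately (midranks; no ties here).
rank(x): 11->5, 8->4, 16->8, 7->3, 4->1, 14->7, 12->6, 5->2
rank(y): 11->6, 17->8, 1->1, 6->5, 15->7, 3->3, 5->4, 2->2
Step 2: d_i = R_x(i) - R_y(i); compute d_i^2.
  (5-6)^2=1, (4-8)^2=16, (8-1)^2=49, (3-5)^2=4, (1-7)^2=36, (7-3)^2=16, (6-4)^2=4, (2-2)^2=0
sum(d^2) = 126.
Step 3: rho = 1 - 6*126 / (8*(8^2 - 1)) = 1 - 756/504 = -0.500000.
Step 4: Under H0, t = rho * sqrt((n-2)/(1-rho^2)) = -1.4142 ~ t(6).
Step 5: Two-sided p-value from the t-distribution with 6 df = 0.207031.
Step 6: alpha = 0.05. fail to reject H0.

rho = -0.5000, p = 0.207031, fail to reject H0 at alpha = 0.05.


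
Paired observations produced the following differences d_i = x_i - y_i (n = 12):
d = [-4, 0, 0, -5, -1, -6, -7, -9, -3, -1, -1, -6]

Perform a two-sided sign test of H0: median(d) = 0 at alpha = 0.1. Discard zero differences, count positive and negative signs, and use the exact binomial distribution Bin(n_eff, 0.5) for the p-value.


Step 1: Discard zero differences. Original n = 12; n_eff = number of nonzero differences = 10.
Nonzero differences (with sign): -4, -5, -1, -6, -7, -9, -3, -1, -1, -6
Step 2: Count signs: positive = 0, negative = 10.
Step 3: Under H0: P(positive) = 0.5, so the number of positives S ~ Bin(10, 0.5).
Step 4: Two-sided exact p-value = sum of Bin(10,0.5) probabilities at or below the observed probability = 0.001953.
Step 5: alpha = 0.1. reject H0.

n_eff = 10, pos = 0, neg = 10, p = 0.001953, reject H0.


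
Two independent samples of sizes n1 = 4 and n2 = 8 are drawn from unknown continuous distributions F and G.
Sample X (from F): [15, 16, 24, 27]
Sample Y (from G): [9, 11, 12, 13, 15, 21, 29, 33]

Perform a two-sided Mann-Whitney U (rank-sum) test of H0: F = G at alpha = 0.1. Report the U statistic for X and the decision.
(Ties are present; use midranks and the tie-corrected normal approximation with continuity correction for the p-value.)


Step 1: Combine and sort all 12 observations; assign midranks.
sorted (value, group): (9,Y), (11,Y), (12,Y), (13,Y), (15,X), (15,Y), (16,X), (21,Y), (24,X), (27,X), (29,Y), (33,Y)
ranks: 9->1, 11->2, 12->3, 13->4, 15->5.5, 15->5.5, 16->7, 21->8, 24->9, 27->10, 29->11, 33->12
Step 2: Rank sum for X: R1 = 5.5 + 7 + 9 + 10 = 31.5.
Step 3: U_X = R1 - n1(n1+1)/2 = 31.5 - 4*5/2 = 31.5 - 10 = 21.5.
       U_Y = n1*n2 - U_X = 32 - 21.5 = 10.5.
Step 4: Ties are present, so use the tie-corrected normal approximation (with continuity correction) for the p-value.
Step 5: p-value = 0.394938; compare to alpha = 0.1. fail to reject H0.

U_X = 21.5, p = 0.394938, fail to reject H0 at alpha = 0.1.


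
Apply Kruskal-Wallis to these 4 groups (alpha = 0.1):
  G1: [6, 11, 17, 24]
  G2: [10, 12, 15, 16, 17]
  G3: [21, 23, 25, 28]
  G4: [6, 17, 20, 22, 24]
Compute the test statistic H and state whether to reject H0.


Step 1: Combine all N = 18 observations and assign midranks.
sorted (value, group, rank): (6,G1,1.5), (6,G4,1.5), (10,G2,3), (11,G1,4), (12,G2,5), (15,G2,6), (16,G2,7), (17,G1,9), (17,G2,9), (17,G4,9), (20,G4,11), (21,G3,12), (22,G4,13), (23,G3,14), (24,G1,15.5), (24,G4,15.5), (25,G3,17), (28,G3,18)
Step 2: Sum ranks within each group.
R_1 = 30 (n_1 = 4)
R_2 = 30 (n_2 = 5)
R_3 = 61 (n_3 = 4)
R_4 = 50 (n_4 = 5)
Step 3: H = 12/(N(N+1)) * sum(R_i^2/n_i) - 3(N+1)
     = 12/(18*19) * (30^2/4 + 30^2/5 + 61^2/4 + 50^2/5) - 3*19
     = 0.035088 * 1835.25 - 57
     = 7.394737.
Step 4: Ties present; correction factor C = 1 - 36/(18^3 - 18) = 0.993808. Corrected H = 7.394737 / 0.993808 = 7.440810.
Step 5: Under H0, H ~ chi^2(3); p-value = 0.059099.
Step 6: alpha = 0.1. reject H0.

H = 7.4408, df = 3, p = 0.059099, reject H0.


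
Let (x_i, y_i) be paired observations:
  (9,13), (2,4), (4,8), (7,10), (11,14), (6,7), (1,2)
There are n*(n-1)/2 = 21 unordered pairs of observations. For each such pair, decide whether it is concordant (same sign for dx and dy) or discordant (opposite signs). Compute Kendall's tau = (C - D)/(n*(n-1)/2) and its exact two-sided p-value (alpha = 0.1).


Step 1: Enumerate the 21 unordered pairs (i,j) with i<j and classify each by sign(x_j-x_i) * sign(y_j-y_i).
  (1,2):dx=-7,dy=-9->C; (1,3):dx=-5,dy=-5->C; (1,4):dx=-2,dy=-3->C; (1,5):dx=+2,dy=+1->C
  (1,6):dx=-3,dy=-6->C; (1,7):dx=-8,dy=-11->C; (2,3):dx=+2,dy=+4->C; (2,4):dx=+5,dy=+6->C
  (2,5):dx=+9,dy=+10->C; (2,6):dx=+4,dy=+3->C; (2,7):dx=-1,dy=-2->C; (3,4):dx=+3,dy=+2->C
  (3,5):dx=+7,dy=+6->C; (3,6):dx=+2,dy=-1->D; (3,7):dx=-3,dy=-6->C; (4,5):dx=+4,dy=+4->C
  (4,6):dx=-1,dy=-3->C; (4,7):dx=-6,dy=-8->C; (5,6):dx=-5,dy=-7->C; (5,7):dx=-10,dy=-12->C
  (6,7):dx=-5,dy=-5->C
Step 2: C = 20, D = 1, total pairs = 21.
Step 3: tau = (C - D)/(n(n-1)/2) = (20 - 1)/21 = 0.904762.
Step 4: Exact two-sided p-value (enumerate n! = 5040 permutations of y under H0): p = 0.002778.
Step 5: alpha = 0.1. reject H0.

tau_b = 0.9048 (C=20, D=1), p = 0.002778, reject H0.


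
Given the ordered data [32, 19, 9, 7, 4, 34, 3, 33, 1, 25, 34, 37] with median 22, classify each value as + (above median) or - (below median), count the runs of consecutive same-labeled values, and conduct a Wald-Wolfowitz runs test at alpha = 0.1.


Step 1: Compute median = 22; label A = above, B = below.
Labels in order: ABBBBABABAAA  (n_A = 6, n_B = 6)
Step 2: Count runs R = 7.
Step 3: Under H0 (random ordering), E[R] = 2*n_A*n_B/(n_A+n_B) + 1 = 2*6*6/12 + 1 = 7.0000.
        Var[R] = 2*n_A*n_B*(2*n_A*n_B - n_A - n_B) / ((n_A+n_B)^2 * (n_A+n_B-1)) = 4320/1584 = 2.7273.
        SD[R] = 1.6514.
Step 4: R = E[R], so z = 0 with no continuity correction.
Step 5: Two-sided p-value via normal approximation = 2*(1 - Phi(|z|)) = 1.000000.
Step 6: alpha = 0.1. fail to reject H0.

R = 7, z = 0.0000, p = 1.000000, fail to reject H0.


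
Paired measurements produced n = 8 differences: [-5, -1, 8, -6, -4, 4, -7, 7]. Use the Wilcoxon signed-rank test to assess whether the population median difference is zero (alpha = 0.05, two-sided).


Step 1: Drop any zero differences (none here) and take |d_i|.
|d| = [5, 1, 8, 6, 4, 4, 7, 7]
Step 2: Midrank |d_i| (ties get averaged ranks).
ranks: |5|->4, |1|->1, |8|->8, |6|->5, |4|->2.5, |4|->2.5, |7|->6.5, |7|->6.5
Step 3: Attach original signs; sum ranks with positive sign and with negative sign.
W+ = 8 + 2.5 + 6.5 = 17
W- = 4 + 1 + 5 + 2.5 + 6.5 = 19
(Check: W+ + W- = 36 should equal n(n+1)/2 = 36.)
Step 4: Test statistic W = min(W+, W-) = 17.
Step 5: Ties in |d|, so use the tie-corrected normal approximation.
        E[W] = n(n+1)/4 = 8*9/4 = 18.
        Tie groups: |d|=4 (t=2), |d|=7 (t=2); sum(t^3 - t) = 12.
        Var[W] = n(n+1)(2n+1)/24 - sum(t^3-t)/48 = 1224/24 - 12/48 = 50.75.
        z = (W - E[W]) / sqrt(Var[W]) = (17 - 18) / 7.1239 = -0.1404.
        Two-sided p = 2*Phi(z) = 0.888366.
Step 6: alpha = 0.05. fail to reject H0.

W+ = 17, W- = 19, W = min = 17, p = 0.888366, fail to reject H0.


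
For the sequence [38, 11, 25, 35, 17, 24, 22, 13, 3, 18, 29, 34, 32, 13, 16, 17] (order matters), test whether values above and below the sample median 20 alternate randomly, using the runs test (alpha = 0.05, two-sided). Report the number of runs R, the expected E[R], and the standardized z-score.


Step 1: Compute median = 20; label A = above, B = below.
Labels in order: ABAABAABBBAAABBB  (n_A = 8, n_B = 8)
Step 2: Count runs R = 8.
Step 3: Under H0 (random ordering), E[R] = 2*n_A*n_B/(n_A+n_B) + 1 = 2*8*8/16 + 1 = 9.0000.
        Var[R] = 2*n_A*n_B*(2*n_A*n_B - n_A - n_B) / ((n_A+n_B)^2 * (n_A+n_B-1)) = 14336/3840 = 3.7333.
        SD[R] = 1.9322.
Step 4: Continuity-corrected z = (R + 0.5 - E[R]) / SD[R] = (8 + 0.5 - 9.0000) / 1.9322 = -0.2588.
Step 5: Two-sided p-value via normal approximation = 2*(1 - Phi(|z|)) = 0.795809.
Step 6: alpha = 0.05. fail to reject H0.

R = 8, z = -0.2588, p = 0.795809, fail to reject H0.


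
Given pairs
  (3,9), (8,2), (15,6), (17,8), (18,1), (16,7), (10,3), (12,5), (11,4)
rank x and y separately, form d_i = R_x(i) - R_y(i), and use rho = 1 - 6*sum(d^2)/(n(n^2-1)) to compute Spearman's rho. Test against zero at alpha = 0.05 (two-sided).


Step 1: Rank x and y separately (midranks; no ties here).
rank(x): 3->1, 8->2, 15->6, 17->8, 18->9, 16->7, 10->3, 12->5, 11->4
rank(y): 9->9, 2->2, 6->6, 8->8, 1->1, 7->7, 3->3, 5->5, 4->4
Step 2: d_i = R_x(i) - R_y(i); compute d_i^2.
  (1-9)^2=64, (2-2)^2=0, (6-6)^2=0, (8-8)^2=0, (9-1)^2=64, (7-7)^2=0, (3-3)^2=0, (5-5)^2=0, (4-4)^2=0
sum(d^2) = 128.
Step 3: rho = 1 - 6*128 / (9*(9^2 - 1)) = 1 - 768/720 = -0.066667.
Step 4: Under H0, t = rho * sqrt((n-2)/(1-rho^2)) = -0.1768 ~ t(7).
Step 5: Two-sided p-value from the t-distribution with 7 df = 0.864690.
Step 6: alpha = 0.05. fail to reject H0.

rho = -0.0667, p = 0.864690, fail to reject H0 at alpha = 0.05.


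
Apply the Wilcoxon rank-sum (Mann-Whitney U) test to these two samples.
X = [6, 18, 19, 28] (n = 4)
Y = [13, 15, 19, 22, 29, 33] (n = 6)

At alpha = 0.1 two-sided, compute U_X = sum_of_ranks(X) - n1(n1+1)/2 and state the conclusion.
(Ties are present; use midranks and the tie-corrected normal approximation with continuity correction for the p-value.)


Step 1: Combine and sort all 10 observations; assign midranks.
sorted (value, group): (6,X), (13,Y), (15,Y), (18,X), (19,X), (19,Y), (22,Y), (28,X), (29,Y), (33,Y)
ranks: 6->1, 13->2, 15->3, 18->4, 19->5.5, 19->5.5, 22->7, 28->8, 29->9, 33->10
Step 2: Rank sum for X: R1 = 1 + 4 + 5.5 + 8 = 18.5.
Step 3: U_X = R1 - n1(n1+1)/2 = 18.5 - 4*5/2 = 18.5 - 10 = 8.5.
       U_Y = n1*n2 - U_X = 24 - 8.5 = 15.5.
Step 4: Ties are present, so use the tie-corrected normal approximation (with continuity correction) for the p-value.
Step 5: p-value = 0.521166; compare to alpha = 0.1. fail to reject H0.

U_X = 8.5, p = 0.521166, fail to reject H0 at alpha = 0.1.


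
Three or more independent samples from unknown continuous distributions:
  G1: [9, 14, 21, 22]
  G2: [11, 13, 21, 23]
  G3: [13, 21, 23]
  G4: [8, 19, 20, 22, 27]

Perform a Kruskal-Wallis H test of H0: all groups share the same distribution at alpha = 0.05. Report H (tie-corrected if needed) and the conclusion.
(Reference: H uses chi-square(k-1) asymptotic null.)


Step 1: Combine all N = 16 observations and assign midranks.
sorted (value, group, rank): (8,G4,1), (9,G1,2), (11,G2,3), (13,G2,4.5), (13,G3,4.5), (14,G1,6), (19,G4,7), (20,G4,8), (21,G1,10), (21,G2,10), (21,G3,10), (22,G1,12.5), (22,G4,12.5), (23,G2,14.5), (23,G3,14.5), (27,G4,16)
Step 2: Sum ranks within each group.
R_1 = 30.5 (n_1 = 4)
R_2 = 32 (n_2 = 4)
R_3 = 29 (n_3 = 3)
R_4 = 44.5 (n_4 = 5)
Step 3: H = 12/(N(N+1)) * sum(R_i^2/n_i) - 3(N+1)
     = 12/(16*17) * (30.5^2/4 + 32^2/4 + 29^2/3 + 44.5^2/5) - 3*17
     = 0.044118 * 1164.95 - 51
     = 0.394669.
Step 4: Ties present; correction factor C = 1 - 42/(16^3 - 16) = 0.989706. Corrected H = 0.394669 / 0.989706 = 0.398774.
Step 5: Under H0, H ~ chi^2(3); p-value = 0.940496.
Step 6: alpha = 0.05. fail to reject H0.

H = 0.3988, df = 3, p = 0.940496, fail to reject H0.


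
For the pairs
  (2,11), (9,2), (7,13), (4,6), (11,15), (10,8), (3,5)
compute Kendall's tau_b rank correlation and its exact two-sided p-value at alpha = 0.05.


Step 1: Enumerate the 21 unordered pairs (i,j) with i<j and classify each by sign(x_j-x_i) * sign(y_j-y_i).
  (1,2):dx=+7,dy=-9->D; (1,3):dx=+5,dy=+2->C; (1,4):dx=+2,dy=-5->D; (1,5):dx=+9,dy=+4->C
  (1,6):dx=+8,dy=-3->D; (1,7):dx=+1,dy=-6->D; (2,3):dx=-2,dy=+11->D; (2,4):dx=-5,dy=+4->D
  (2,5):dx=+2,dy=+13->C; (2,6):dx=+1,dy=+6->C; (2,7):dx=-6,dy=+3->D; (3,4):dx=-3,dy=-7->C
  (3,5):dx=+4,dy=+2->C; (3,6):dx=+3,dy=-5->D; (3,7):dx=-4,dy=-8->C; (4,5):dx=+7,dy=+9->C
  (4,6):dx=+6,dy=+2->C; (4,7):dx=-1,dy=-1->C; (5,6):dx=-1,dy=-7->C; (5,7):dx=-8,dy=-10->C
  (6,7):dx=-7,dy=-3->C
Step 2: C = 13, D = 8, total pairs = 21.
Step 3: tau = (C - D)/(n(n-1)/2) = (13 - 8)/21 = 0.238095.
Step 4: Exact two-sided p-value (enumerate n! = 5040 permutations of y under H0): p = 0.561905.
Step 5: alpha = 0.05. fail to reject H0.

tau_b = 0.2381 (C=13, D=8), p = 0.561905, fail to reject H0.


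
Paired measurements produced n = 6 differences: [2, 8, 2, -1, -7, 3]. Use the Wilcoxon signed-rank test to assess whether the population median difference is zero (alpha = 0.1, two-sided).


Step 1: Drop any zero differences (none here) and take |d_i|.
|d| = [2, 8, 2, 1, 7, 3]
Step 2: Midrank |d_i| (ties get averaged ranks).
ranks: |2|->2.5, |8|->6, |2|->2.5, |1|->1, |7|->5, |3|->4
Step 3: Attach original signs; sum ranks with positive sign and with negative sign.
W+ = 2.5 + 6 + 2.5 + 4 = 15
W- = 1 + 5 = 6
(Check: W+ + W- = 21 should equal n(n+1)/2 = 21.)
Step 4: Test statistic W = min(W+, W-) = 6.
Step 5: Ties in |d|, so use the tie-corrected normal approximation.
        E[W] = n(n+1)/4 = 6*7/4 = 10.5.
        Tie groups: |d|=2 (t=2); sum(t^3 - t) = 6.
        Var[W] = n(n+1)(2n+1)/24 - sum(t^3-t)/48 = 546/24 - 6/48 = 22.625.
        z = (W - E[W]) / sqrt(Var[W]) = (6 - 10.5) / 4.7566 = -0.9461.
        Two-sided p = 2*Phi(z) = 0.344118.
Step 6: alpha = 0.1. fail to reject H0.

W+ = 15, W- = 6, W = min = 6, p = 0.344118, fail to reject H0.


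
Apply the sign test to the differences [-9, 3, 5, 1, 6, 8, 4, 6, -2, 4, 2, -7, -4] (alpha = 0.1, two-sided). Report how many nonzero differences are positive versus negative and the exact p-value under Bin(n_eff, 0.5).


Step 1: Discard zero differences. Original n = 13; n_eff = number of nonzero differences = 13.
Nonzero differences (with sign): -9, +3, +5, +1, +6, +8, +4, +6, -2, +4, +2, -7, -4
Step 2: Count signs: positive = 9, negative = 4.
Step 3: Under H0: P(positive) = 0.5, so the number of positives S ~ Bin(13, 0.5).
Step 4: Two-sided exact p-value = sum of Bin(13,0.5) probabilities at or below the observed probability = 0.266846.
Step 5: alpha = 0.1. fail to reject H0.

n_eff = 13, pos = 9, neg = 4, p = 0.266846, fail to reject H0.


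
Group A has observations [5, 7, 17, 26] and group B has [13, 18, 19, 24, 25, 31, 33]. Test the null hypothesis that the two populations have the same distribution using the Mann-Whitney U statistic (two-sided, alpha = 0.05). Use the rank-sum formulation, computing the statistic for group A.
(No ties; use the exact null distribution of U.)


Step 1: Combine and sort all 11 observations; assign midranks.
sorted (value, group): (5,X), (7,X), (13,Y), (17,X), (18,Y), (19,Y), (24,Y), (25,Y), (26,X), (31,Y), (33,Y)
ranks: 5->1, 7->2, 13->3, 17->4, 18->5, 19->6, 24->7, 25->8, 26->9, 31->10, 33->11
Step 2: Rank sum for X: R1 = 1 + 2 + 4 + 9 = 16.
Step 3: U_X = R1 - n1(n1+1)/2 = 16 - 4*5/2 = 16 - 10 = 6.
       U_Y = n1*n2 - U_X = 28 - 6 = 22.
Step 4: No ties, so the exact null distribution of U (based on enumerating the C(11,4) = 330 equally likely rank assignments) gives the two-sided p-value.
Step 5: p-value = 0.163636; compare to alpha = 0.05. fail to reject H0.

U_X = 6, p = 0.163636, fail to reject H0 at alpha = 0.05.


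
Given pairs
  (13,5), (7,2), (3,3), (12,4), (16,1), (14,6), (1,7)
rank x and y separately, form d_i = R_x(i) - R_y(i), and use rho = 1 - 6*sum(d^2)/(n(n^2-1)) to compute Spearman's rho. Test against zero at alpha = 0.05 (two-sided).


Step 1: Rank x and y separately (midranks; no ties here).
rank(x): 13->5, 7->3, 3->2, 12->4, 16->7, 14->6, 1->1
rank(y): 5->5, 2->2, 3->3, 4->4, 1->1, 6->6, 7->7
Step 2: d_i = R_x(i) - R_y(i); compute d_i^2.
  (5-5)^2=0, (3-2)^2=1, (2-3)^2=1, (4-4)^2=0, (7-1)^2=36, (6-6)^2=0, (1-7)^2=36
sum(d^2) = 74.
Step 3: rho = 1 - 6*74 / (7*(7^2 - 1)) = 1 - 444/336 = -0.321429.
Step 4: Under H0, t = rho * sqrt((n-2)/(1-rho^2)) = -0.7590 ~ t(5).
Step 5: Two-sided p-value from the t-distribution with 5 df = 0.482072.
Step 6: alpha = 0.05. fail to reject H0.

rho = -0.3214, p = 0.482072, fail to reject H0 at alpha = 0.05.


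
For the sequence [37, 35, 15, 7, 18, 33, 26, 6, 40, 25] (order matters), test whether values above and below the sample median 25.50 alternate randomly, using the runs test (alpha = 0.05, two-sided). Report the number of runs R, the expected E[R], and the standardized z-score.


Step 1: Compute median = 25.50; label A = above, B = below.
Labels in order: AABBBAABAB  (n_A = 5, n_B = 5)
Step 2: Count runs R = 6.
Step 3: Under H0 (random ordering), E[R] = 2*n_A*n_B/(n_A+n_B) + 1 = 2*5*5/10 + 1 = 6.0000.
        Var[R] = 2*n_A*n_B*(2*n_A*n_B - n_A - n_B) / ((n_A+n_B)^2 * (n_A+n_B-1)) = 2000/900 = 2.2222.
        SD[R] = 1.4907.
Step 4: R = E[R], so z = 0 with no continuity correction.
Step 5: Two-sided p-value via normal approximation = 2*(1 - Phi(|z|)) = 1.000000.
Step 6: alpha = 0.05. fail to reject H0.

R = 6, z = 0.0000, p = 1.000000, fail to reject H0.


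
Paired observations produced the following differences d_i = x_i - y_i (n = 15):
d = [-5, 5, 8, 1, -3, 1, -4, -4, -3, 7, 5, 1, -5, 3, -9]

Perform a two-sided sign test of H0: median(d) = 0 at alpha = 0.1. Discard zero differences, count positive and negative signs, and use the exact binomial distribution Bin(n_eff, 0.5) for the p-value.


Step 1: Discard zero differences. Original n = 15; n_eff = number of nonzero differences = 15.
Nonzero differences (with sign): -5, +5, +8, +1, -3, +1, -4, -4, -3, +7, +5, +1, -5, +3, -9
Step 2: Count signs: positive = 8, negative = 7.
Step 3: Under H0: P(positive) = 0.5, so the number of positives S ~ Bin(15, 0.5).
Step 4: Two-sided exact p-value = sum of Bin(15,0.5) probabilities at or below the observed probability = 1.000000.
Step 5: alpha = 0.1. fail to reject H0.

n_eff = 15, pos = 8, neg = 7, p = 1.000000, fail to reject H0.


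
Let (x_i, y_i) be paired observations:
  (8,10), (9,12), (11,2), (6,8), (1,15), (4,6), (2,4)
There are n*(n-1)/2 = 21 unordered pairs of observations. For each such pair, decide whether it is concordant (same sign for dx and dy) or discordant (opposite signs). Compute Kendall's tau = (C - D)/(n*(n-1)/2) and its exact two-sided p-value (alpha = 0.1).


Step 1: Enumerate the 21 unordered pairs (i,j) with i<j and classify each by sign(x_j-x_i) * sign(y_j-y_i).
  (1,2):dx=+1,dy=+2->C; (1,3):dx=+3,dy=-8->D; (1,4):dx=-2,dy=-2->C; (1,5):dx=-7,dy=+5->D
  (1,6):dx=-4,dy=-4->C; (1,7):dx=-6,dy=-6->C; (2,3):dx=+2,dy=-10->D; (2,4):dx=-3,dy=-4->C
  (2,5):dx=-8,dy=+3->D; (2,6):dx=-5,dy=-6->C; (2,7):dx=-7,dy=-8->C; (3,4):dx=-5,dy=+6->D
  (3,5):dx=-10,dy=+13->D; (3,6):dx=-7,dy=+4->D; (3,7):dx=-9,dy=+2->D; (4,5):dx=-5,dy=+7->D
  (4,6):dx=-2,dy=-2->C; (4,7):dx=-4,dy=-4->C; (5,6):dx=+3,dy=-9->D; (5,7):dx=+1,dy=-11->D
  (6,7):dx=-2,dy=-2->C
Step 2: C = 10, D = 11, total pairs = 21.
Step 3: tau = (C - D)/(n(n-1)/2) = (10 - 11)/21 = -0.047619.
Step 4: Exact two-sided p-value (enumerate n! = 5040 permutations of y under H0): p = 1.000000.
Step 5: alpha = 0.1. fail to reject H0.

tau_b = -0.0476 (C=10, D=11), p = 1.000000, fail to reject H0.


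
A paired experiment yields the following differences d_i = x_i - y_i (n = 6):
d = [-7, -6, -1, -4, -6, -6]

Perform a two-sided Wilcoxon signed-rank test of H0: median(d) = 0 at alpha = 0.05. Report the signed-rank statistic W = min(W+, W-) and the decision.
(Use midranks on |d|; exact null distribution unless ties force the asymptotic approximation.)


Step 1: Drop any zero differences (none here) and take |d_i|.
|d| = [7, 6, 1, 4, 6, 6]
Step 2: Midrank |d_i| (ties get averaged ranks).
ranks: |7|->6, |6|->4, |1|->1, |4|->2, |6|->4, |6|->4
Step 3: Attach original signs; sum ranks with positive sign and with negative sign.
W+ = 0 = 0
W- = 6 + 4 + 1 + 2 + 4 + 4 = 21
(Check: W+ + W- = 21 should equal n(n+1)/2 = 21.)
Step 4: Test statistic W = min(W+, W-) = 0.
Step 5: Ties in |d|, so use the tie-corrected normal approximation.
        E[W] = n(n+1)/4 = 6*7/4 = 10.5.
        Tie groups: |d|=6 (t=3); sum(t^3 - t) = 24.
        Var[W] = n(n+1)(2n+1)/24 - sum(t^3-t)/48 = 546/24 - 24/48 = 22.25.
        z = (W - E[W]) / sqrt(Var[W]) = (0 - 10.5) / 4.7170 = -2.2260.
        Two-sided p = 2*Phi(z) = 0.026014.
Step 6: alpha = 0.05. reject H0.

W+ = 0, W- = 21, W = min = 0, p = 0.026014, reject H0.


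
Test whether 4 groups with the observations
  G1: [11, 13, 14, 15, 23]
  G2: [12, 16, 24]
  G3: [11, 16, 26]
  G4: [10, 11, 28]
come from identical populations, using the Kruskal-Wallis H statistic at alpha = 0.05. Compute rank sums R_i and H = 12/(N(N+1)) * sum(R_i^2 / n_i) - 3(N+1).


Step 1: Combine all N = 14 observations and assign midranks.
sorted (value, group, rank): (10,G4,1), (11,G1,3), (11,G3,3), (11,G4,3), (12,G2,5), (13,G1,6), (14,G1,7), (15,G1,8), (16,G2,9.5), (16,G3,9.5), (23,G1,11), (24,G2,12), (26,G3,13), (28,G4,14)
Step 2: Sum ranks within each group.
R_1 = 35 (n_1 = 5)
R_2 = 26.5 (n_2 = 3)
R_3 = 25.5 (n_3 = 3)
R_4 = 18 (n_4 = 3)
Step 3: H = 12/(N(N+1)) * sum(R_i^2/n_i) - 3(N+1)
     = 12/(14*15) * (35^2/5 + 26.5^2/3 + 25.5^2/3 + 18^2/3) - 3*15
     = 0.057143 * 803.833 - 45
     = 0.933333.
Step 4: Ties present; correction factor C = 1 - 30/(14^3 - 14) = 0.989011. Corrected H = 0.933333 / 0.989011 = 0.943704.
Step 5: Under H0, H ~ chi^2(3); p-value = 0.814870.
Step 6: alpha = 0.05. fail to reject H0.

H = 0.9437, df = 3, p = 0.814870, fail to reject H0.


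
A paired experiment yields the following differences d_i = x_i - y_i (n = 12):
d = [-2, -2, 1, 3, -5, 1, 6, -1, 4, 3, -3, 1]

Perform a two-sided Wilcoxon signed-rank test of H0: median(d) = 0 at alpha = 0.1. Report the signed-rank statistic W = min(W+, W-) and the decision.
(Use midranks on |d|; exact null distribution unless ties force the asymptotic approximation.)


Step 1: Drop any zero differences (none here) and take |d_i|.
|d| = [2, 2, 1, 3, 5, 1, 6, 1, 4, 3, 3, 1]
Step 2: Midrank |d_i| (ties get averaged ranks).
ranks: |2|->5.5, |2|->5.5, |1|->2.5, |3|->8, |5|->11, |1|->2.5, |6|->12, |1|->2.5, |4|->10, |3|->8, |3|->8, |1|->2.5
Step 3: Attach original signs; sum ranks with positive sign and with negative sign.
W+ = 2.5 + 8 + 2.5 + 12 + 10 + 8 + 2.5 = 45.5
W- = 5.5 + 5.5 + 11 + 2.5 + 8 = 32.5
(Check: W+ + W- = 78 should equal n(n+1)/2 = 78.)
Step 4: Test statistic W = min(W+, W-) = 32.5.
Step 5: Ties in |d|, so use the tie-corrected normal approximation.
        E[W] = n(n+1)/4 = 12*13/4 = 39.
        Tie groups: |d|=1 (t=4), |d|=2 (t=2), |d|=3 (t=3); sum(t^3 - t) = 90.
        Var[W] = n(n+1)(2n+1)/24 - sum(t^3-t)/48 = 3900/24 - 90/48 = 160.625.
        z = (W - E[W]) / sqrt(Var[W]) = (32.5 - 39) / 12.6738 = -0.5129.
        Two-sided p = 2*Phi(z) = 0.608043.
Step 6: alpha = 0.1. fail to reject H0.

W+ = 45.5, W- = 32.5, W = min = 32.5, p = 0.608043, fail to reject H0.


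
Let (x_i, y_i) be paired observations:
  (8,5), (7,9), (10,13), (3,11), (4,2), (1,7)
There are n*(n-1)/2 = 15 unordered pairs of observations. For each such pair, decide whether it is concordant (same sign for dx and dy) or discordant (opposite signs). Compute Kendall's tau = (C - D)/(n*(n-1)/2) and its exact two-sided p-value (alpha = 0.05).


Step 1: Enumerate the 15 unordered pairs (i,j) with i<j and classify each by sign(x_j-x_i) * sign(y_j-y_i).
  (1,2):dx=-1,dy=+4->D; (1,3):dx=+2,dy=+8->C; (1,4):dx=-5,dy=+6->D; (1,5):dx=-4,dy=-3->C
  (1,6):dx=-7,dy=+2->D; (2,3):dx=+3,dy=+4->C; (2,4):dx=-4,dy=+2->D; (2,5):dx=-3,dy=-7->C
  (2,6):dx=-6,dy=-2->C; (3,4):dx=-7,dy=-2->C; (3,5):dx=-6,dy=-11->C; (3,6):dx=-9,dy=-6->C
  (4,5):dx=+1,dy=-9->D; (4,6):dx=-2,dy=-4->C; (5,6):dx=-3,dy=+5->D
Step 2: C = 9, D = 6, total pairs = 15.
Step 3: tau = (C - D)/(n(n-1)/2) = (9 - 6)/15 = 0.200000.
Step 4: Exact two-sided p-value (enumerate n! = 720 permutations of y under H0): p = 0.719444.
Step 5: alpha = 0.05. fail to reject H0.

tau_b = 0.2000 (C=9, D=6), p = 0.719444, fail to reject H0.


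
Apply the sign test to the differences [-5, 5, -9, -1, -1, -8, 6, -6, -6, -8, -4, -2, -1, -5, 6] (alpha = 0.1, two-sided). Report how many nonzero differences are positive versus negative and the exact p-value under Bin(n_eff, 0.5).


Step 1: Discard zero differences. Original n = 15; n_eff = number of nonzero differences = 15.
Nonzero differences (with sign): -5, +5, -9, -1, -1, -8, +6, -6, -6, -8, -4, -2, -1, -5, +6
Step 2: Count signs: positive = 3, negative = 12.
Step 3: Under H0: P(positive) = 0.5, so the number of positives S ~ Bin(15, 0.5).
Step 4: Two-sided exact p-value = sum of Bin(15,0.5) probabilities at or below the observed probability = 0.035156.
Step 5: alpha = 0.1. reject H0.

n_eff = 15, pos = 3, neg = 12, p = 0.035156, reject H0.


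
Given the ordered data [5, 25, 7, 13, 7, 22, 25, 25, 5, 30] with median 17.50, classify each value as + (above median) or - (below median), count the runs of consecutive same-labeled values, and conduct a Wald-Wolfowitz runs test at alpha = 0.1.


Step 1: Compute median = 17.50; label A = above, B = below.
Labels in order: BABBBAAABA  (n_A = 5, n_B = 5)
Step 2: Count runs R = 6.
Step 3: Under H0 (random ordering), E[R] = 2*n_A*n_B/(n_A+n_B) + 1 = 2*5*5/10 + 1 = 6.0000.
        Var[R] = 2*n_A*n_B*(2*n_A*n_B - n_A - n_B) / ((n_A+n_B)^2 * (n_A+n_B-1)) = 2000/900 = 2.2222.
        SD[R] = 1.4907.
Step 4: R = E[R], so z = 0 with no continuity correction.
Step 5: Two-sided p-value via normal approximation = 2*(1 - Phi(|z|)) = 1.000000.
Step 6: alpha = 0.1. fail to reject H0.

R = 6, z = 0.0000, p = 1.000000, fail to reject H0.


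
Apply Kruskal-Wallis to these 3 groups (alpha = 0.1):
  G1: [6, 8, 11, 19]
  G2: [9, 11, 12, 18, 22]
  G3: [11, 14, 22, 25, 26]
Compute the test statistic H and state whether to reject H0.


Step 1: Combine all N = 14 observations and assign midranks.
sorted (value, group, rank): (6,G1,1), (8,G1,2), (9,G2,3), (11,G1,5), (11,G2,5), (11,G3,5), (12,G2,7), (14,G3,8), (18,G2,9), (19,G1,10), (22,G2,11.5), (22,G3,11.5), (25,G3,13), (26,G3,14)
Step 2: Sum ranks within each group.
R_1 = 18 (n_1 = 4)
R_2 = 35.5 (n_2 = 5)
R_3 = 51.5 (n_3 = 5)
Step 3: H = 12/(N(N+1)) * sum(R_i^2/n_i) - 3(N+1)
     = 12/(14*15) * (18^2/4 + 35.5^2/5 + 51.5^2/5) - 3*15
     = 0.057143 * 863.5 - 45
     = 4.342857.
Step 4: Ties present; correction factor C = 1 - 30/(14^3 - 14) = 0.989011. Corrected H = 4.342857 / 0.989011 = 4.391111.
Step 5: Under H0, H ~ chi^2(2); p-value = 0.111297.
Step 6: alpha = 0.1. fail to reject H0.

H = 4.3911, df = 2, p = 0.111297, fail to reject H0.


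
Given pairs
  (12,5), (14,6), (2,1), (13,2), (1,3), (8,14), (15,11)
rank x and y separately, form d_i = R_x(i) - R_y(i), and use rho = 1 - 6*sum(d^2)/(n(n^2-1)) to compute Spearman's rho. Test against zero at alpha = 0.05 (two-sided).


Step 1: Rank x and y separately (midranks; no ties here).
rank(x): 12->4, 14->6, 2->2, 13->5, 1->1, 8->3, 15->7
rank(y): 5->4, 6->5, 1->1, 2->2, 3->3, 14->7, 11->6
Step 2: d_i = R_x(i) - R_y(i); compute d_i^2.
  (4-4)^2=0, (6-5)^2=1, (2-1)^2=1, (5-2)^2=9, (1-3)^2=4, (3-7)^2=16, (7-6)^2=1
sum(d^2) = 32.
Step 3: rho = 1 - 6*32 / (7*(7^2 - 1)) = 1 - 192/336 = 0.428571.
Step 4: Under H0, t = rho * sqrt((n-2)/(1-rho^2)) = 1.0607 ~ t(5).
Step 5: Two-sided p-value from the t-distribution with 5 df = 0.337368.
Step 6: alpha = 0.05. fail to reject H0.

rho = 0.4286, p = 0.337368, fail to reject H0 at alpha = 0.05.


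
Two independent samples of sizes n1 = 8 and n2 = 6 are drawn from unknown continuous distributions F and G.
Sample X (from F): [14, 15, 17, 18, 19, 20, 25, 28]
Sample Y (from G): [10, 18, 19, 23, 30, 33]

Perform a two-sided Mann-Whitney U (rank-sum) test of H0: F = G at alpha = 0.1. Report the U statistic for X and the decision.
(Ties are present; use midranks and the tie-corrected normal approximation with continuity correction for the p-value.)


Step 1: Combine and sort all 14 observations; assign midranks.
sorted (value, group): (10,Y), (14,X), (15,X), (17,X), (18,X), (18,Y), (19,X), (19,Y), (20,X), (23,Y), (25,X), (28,X), (30,Y), (33,Y)
ranks: 10->1, 14->2, 15->3, 17->4, 18->5.5, 18->5.5, 19->7.5, 19->7.5, 20->9, 23->10, 25->11, 28->12, 30->13, 33->14
Step 2: Rank sum for X: R1 = 2 + 3 + 4 + 5.5 + 7.5 + 9 + 11 + 12 = 54.
Step 3: U_X = R1 - n1(n1+1)/2 = 54 - 8*9/2 = 54 - 36 = 18.
       U_Y = n1*n2 - U_X = 48 - 18 = 30.
Step 4: Ties are present, so use the tie-corrected normal approximation (with continuity correction) for the p-value.
Step 5: p-value = 0.476705; compare to alpha = 0.1. fail to reject H0.

U_X = 18, p = 0.476705, fail to reject H0 at alpha = 0.1.


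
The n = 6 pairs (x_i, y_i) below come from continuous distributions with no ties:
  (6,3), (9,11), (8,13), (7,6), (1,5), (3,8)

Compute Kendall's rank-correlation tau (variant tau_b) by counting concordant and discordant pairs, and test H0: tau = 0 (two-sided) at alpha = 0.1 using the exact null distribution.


Step 1: Enumerate the 15 unordered pairs (i,j) with i<j and classify each by sign(x_j-x_i) * sign(y_j-y_i).
  (1,2):dx=+3,dy=+8->C; (1,3):dx=+2,dy=+10->C; (1,4):dx=+1,dy=+3->C; (1,5):dx=-5,dy=+2->D
  (1,6):dx=-3,dy=+5->D; (2,3):dx=-1,dy=+2->D; (2,4):dx=-2,dy=-5->C; (2,5):dx=-8,dy=-6->C
  (2,6):dx=-6,dy=-3->C; (3,4):dx=-1,dy=-7->C; (3,5):dx=-7,dy=-8->C; (3,6):dx=-5,dy=-5->C
  (4,5):dx=-6,dy=-1->C; (4,6):dx=-4,dy=+2->D; (5,6):dx=+2,dy=+3->C
Step 2: C = 11, D = 4, total pairs = 15.
Step 3: tau = (C - D)/(n(n-1)/2) = (11 - 4)/15 = 0.466667.
Step 4: Exact two-sided p-value (enumerate n! = 720 permutations of y under H0): p = 0.272222.
Step 5: alpha = 0.1. fail to reject H0.

tau_b = 0.4667 (C=11, D=4), p = 0.272222, fail to reject H0.


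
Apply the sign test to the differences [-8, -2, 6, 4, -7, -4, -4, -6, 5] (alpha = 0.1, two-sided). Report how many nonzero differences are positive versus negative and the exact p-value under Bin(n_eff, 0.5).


Step 1: Discard zero differences. Original n = 9; n_eff = number of nonzero differences = 9.
Nonzero differences (with sign): -8, -2, +6, +4, -7, -4, -4, -6, +5
Step 2: Count signs: positive = 3, negative = 6.
Step 3: Under H0: P(positive) = 0.5, so the number of positives S ~ Bin(9, 0.5).
Step 4: Two-sided exact p-value = sum of Bin(9,0.5) probabilities at or below the observed probability = 0.507812.
Step 5: alpha = 0.1. fail to reject H0.

n_eff = 9, pos = 3, neg = 6, p = 0.507812, fail to reject H0.
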